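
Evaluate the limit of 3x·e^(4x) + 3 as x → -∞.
The product is a 0·∞ indeterminate form at x → -∞.
Rewrite the product as 3x / e^(-4x) (an ∞/∞ form) and apply L'Hôpital, or use the standard hierarchy e^(4|x|) ≫ |x| as x → -∞.
The indeterminate product → 0, so the limit = 3.

Final answer: 3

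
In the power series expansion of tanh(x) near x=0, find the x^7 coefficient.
Expand to order 7: tanh(x) = -17·x^7/315 + 2·x^5/15 - x^3/3 + x + O(x^8).
The coefficient of x^7 is -17/315.

Final answer: -17/315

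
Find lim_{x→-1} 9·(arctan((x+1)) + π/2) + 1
Direct substitution at x = -1 gives 1 + 9·π/2.

Final answer: 1 + 9·π/2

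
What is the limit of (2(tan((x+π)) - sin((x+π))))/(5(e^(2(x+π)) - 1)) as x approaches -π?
Both numerator and denominator → 0 as x → -π; this is a 0/0 indeterminate form.
Expand each to leading order near x = -π: numerator ~ (x + π)^3, denominator ~ 10·(x + π).
The limit of the ratio is 0.

Final answer: 0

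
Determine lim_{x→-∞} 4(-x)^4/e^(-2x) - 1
The quotient is an ∞/∞ indeterminate form as x → -∞.
Compare growth rates of the dominant terms (exponentials ≫ polynomials ≫ logarithms), or apply L'Hôpital's rule; the quotient → 0.
Adding the constant: 0 - 1 = -1. Limit = -1.

Final answer: -1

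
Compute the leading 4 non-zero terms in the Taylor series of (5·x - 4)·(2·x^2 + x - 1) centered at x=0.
10·x^3 - 3·x^2 - 9·x + 4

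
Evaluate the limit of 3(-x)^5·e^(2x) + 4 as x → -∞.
The product is a 0·∞ indeterminate form at x → -∞.
Rewrite the product as 3(-x)^5 / e^(-2x) (an ∞/∞ form) and apply L'Hôpital, or use the standard hierarchy e^(2|x|) ≫ |(-x)^5| as x → -∞.
The indeterminate product → 0, so the limit = 4.

Final answer: 4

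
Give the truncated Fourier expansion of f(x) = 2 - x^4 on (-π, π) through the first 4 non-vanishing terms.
(-48 + 8·π^2)·cos(x) + (3 - 2·π^2)·cos(2·x) + (-16/27 + 8·π^2/9)·cos(3·x) - π^4/5 + 2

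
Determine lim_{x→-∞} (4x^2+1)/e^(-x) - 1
The quotient is an ∞/∞ indeterminate form as x → -∞.
Compare growth rates of the dominant terms (exponentials ≫ polynomials ≫ logarithms), or apply L'Hôpital's rule; the quotient → 0.
Adding the constant: 0 - 1 = -1. Limit = -1.

Final answer: -1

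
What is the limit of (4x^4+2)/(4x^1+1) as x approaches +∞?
This is an ∞/∞ indeterminate form as x → +∞.
Divide numerator and denominator by x^4 and let the lower-order terms vanish; the numerator's degree 4 exceeds the denominator's degree 1, so the quotient diverges.
Limit = ∞.

Final answer: ∞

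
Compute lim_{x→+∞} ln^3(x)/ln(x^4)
This is an ∞/∞ indeterminate form as x → +∞.
Write ln(x^4) = 4·ln(x), reducing the quotient to ln^2(x)/4 → ∞.
Limit = ∞.

Final answer: ∞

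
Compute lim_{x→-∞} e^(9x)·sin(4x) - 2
Evaluate the dominant behaviour as x → -∞; each term tends to a finite value or vanishes.
Limit = -2.

Final answer: -2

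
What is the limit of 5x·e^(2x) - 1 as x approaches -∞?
The product is a 0·∞ indeterminate form at x → -∞.
Rewrite the product as 5x / e^(-2x) (an ∞/∞ form) and apply L'Hôpital, or use the standard hierarchy e^(2|x|) ≫ |x| as x → -∞.
The indeterminate product → 0, so the limit = -1.

Final answer: -1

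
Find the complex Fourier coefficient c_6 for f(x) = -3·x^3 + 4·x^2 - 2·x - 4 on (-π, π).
Compute the real Fourier coefficients first: a_6 = 4/9, b_6 = 1/2 + π^2.
Then c_6 = (a_6 − i·b_6)/2 = 2/9 - i·π^2/2 - i/4.

Final answer: 2/9 - i·π^2/2 - i/4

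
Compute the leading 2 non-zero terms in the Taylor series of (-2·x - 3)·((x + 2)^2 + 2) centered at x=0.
-24·x - 18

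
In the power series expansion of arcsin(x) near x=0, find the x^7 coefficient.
Expand to order 7: arcsin(x) = 5·x^7/112 + 3·x^5/40 + x^3/6 + x + O(x^8).
The coefficient of x^7 is 5/112.

Final answer: 5/112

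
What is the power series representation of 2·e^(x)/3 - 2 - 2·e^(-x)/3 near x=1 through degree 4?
(-6·e - 2 + 2·e^(2))·e^(-1)/3 + (2 + 2·e^(2))·e^(-1)·(x - 1)/3 + (-1 + e^(2))·e^(-1)·(x - 1)^2/3 + (1 + e^(2))·e^(-1)·(x - 1)^3/9 + (-1 + e^(2))·e^(-1)·(x - 1)^4/36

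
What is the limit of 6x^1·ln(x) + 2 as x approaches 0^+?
The product is a 0·∞ indeterminate form at x → 0⁺.
Rewrite the product as 6·ln(x) / x^(-1) and apply L'Hôpital, or use the standard hierarchy x^(-1) ≫ |ln x| as x → 0⁺.
The indeterminate product → 0, so the limit = 2.

Final answer: 2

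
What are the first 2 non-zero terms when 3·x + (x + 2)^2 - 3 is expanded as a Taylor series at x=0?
7·x + 1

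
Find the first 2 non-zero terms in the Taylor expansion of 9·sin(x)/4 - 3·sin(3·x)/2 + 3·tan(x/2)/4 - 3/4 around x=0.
-15·x/8 - 3/4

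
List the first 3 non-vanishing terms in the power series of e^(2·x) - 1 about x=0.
4·x^3/3 + 2·x^2 + 2·x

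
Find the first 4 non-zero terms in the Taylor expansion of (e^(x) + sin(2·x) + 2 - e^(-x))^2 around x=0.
-4·x^3 + 16·x^2 + 16·x + 4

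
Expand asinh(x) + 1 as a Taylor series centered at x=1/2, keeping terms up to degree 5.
asinh(1/2) + 1 + 2·√(5)·(x - 1/2)/5 - 2·√(5)·(x - 1/2)^2/25 - 8·√(5)·(x - 1/2)^3/375 + 4·√(5)·(x - 1/2)^4/125 - 32·√(5)·(x - 1/2)^5/3125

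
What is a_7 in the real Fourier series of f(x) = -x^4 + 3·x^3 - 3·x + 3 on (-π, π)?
a_7 = (1/π) ∫_{-π}^{π} f(x)·cos(7x) dx.
Evaluate the integral (use parity and integration by parts as needed): a_7 = -48/2401 + 8·π^2/49.

Final answer: -48/2401 + 8·π^2/49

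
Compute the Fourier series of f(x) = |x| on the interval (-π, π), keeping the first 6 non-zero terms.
-4·cos(x)/π - 4·cos(3·x)/(9·π) - 4·cos(5·x)/(25·π) - 4·cos(7·x)/(49·π) - 4·cos(9·x)/(81·π) + π/2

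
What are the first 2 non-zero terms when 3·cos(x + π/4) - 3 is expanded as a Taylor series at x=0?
-3·√(2)·x/2 - 3 + 3·√(2)/2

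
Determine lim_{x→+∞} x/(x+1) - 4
Evaluate the dominant behaviour as x → +∞; each term tends to a finite value or vanishes.
Limit = -3.

Final answer: -3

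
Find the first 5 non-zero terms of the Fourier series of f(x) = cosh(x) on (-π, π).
-cos(x)·sinh(π)/π + 2·cos(2·x)·sinh(π)/(5·π) - cos(3·x)·sinh(π)/(5·π) + 2·cos(4·x)·sinh(π)/(17·π) + sinh(π)/π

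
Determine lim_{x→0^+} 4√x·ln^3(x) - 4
The product is a 0·∞ indeterminate form at x → 0⁺.
Rewrite the product as 4·ln^3(x) / x^(-1/2) and apply L'Hôpital, or use the standard hierarchy x^(-1/2) ≫ |ln x|^3 as x → 0⁺.
The indeterminate product → 0, so the limit = -4.

Final answer: -4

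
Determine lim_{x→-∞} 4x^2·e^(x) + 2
The product is a 0·∞ indeterminate form at x → -∞.
Rewrite the product as 4x^2 / e^(-x) (an ∞/∞ form) and apply L'Hôpital, or use the standard hierarchy e^(|x|) ≫ |x^2| as x → -∞.
The indeterminate product → 0, so the limit = 2.

Final answer: 2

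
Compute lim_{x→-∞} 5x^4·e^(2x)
This is a 0·∞ indeterminate form at x → -∞.
Rewrite the product as 5x^4 / e^(-2x) (an ∞/∞ form) and apply L'Hôpital, or use the standard hierarchy e^(2|x|) ≫ |x^4| as x → -∞.
The indeterminate product → 0, so the limit = 0.

Final answer: 0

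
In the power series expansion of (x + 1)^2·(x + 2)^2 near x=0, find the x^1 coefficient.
Expand to order 1: (x + 1)^2·(x + 2)^2 = 12·x + 4 + O(x^2).
The coefficient of x^1 is 12.

Final answer: 12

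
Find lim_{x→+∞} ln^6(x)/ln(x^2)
This is an ∞/∞ indeterminate form as x → +∞.
Write ln(x^2) = 2·ln(x), reducing the quotient to ln^5(x)/2 → ∞.
Limit = ∞.

Final answer: ∞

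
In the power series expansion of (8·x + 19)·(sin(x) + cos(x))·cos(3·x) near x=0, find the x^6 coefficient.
Expand to order 6: (8·x + 19)·(sin(x) + cos(x))·cos(3·x) = -982·x^6/45 + 1858·x^5/15 + 211·x^4/3 - 386·x^3/3 - 87·x^2 + 27·x + 19 + O(x^7).
The coefficient of x^6 is -982/45.

Final answer: -982/45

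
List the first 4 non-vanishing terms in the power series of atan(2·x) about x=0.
-128·x^7/7 + 32·x^5/5 - 8·x^3/3 + 2·x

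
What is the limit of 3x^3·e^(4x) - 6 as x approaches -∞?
The product is a 0·∞ indeterminate form at x → -∞.
Rewrite the product as 3x^3 / e^(-4x) (an ∞/∞ form) and apply L'Hôpital, or use the standard hierarchy e^(4|x|) ≫ |x^3| as x → -∞.
The indeterminate product → 0, so the limit = -6.

Final answer: -6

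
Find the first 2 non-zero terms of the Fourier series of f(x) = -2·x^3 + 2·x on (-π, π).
(28 - 4·π^2)·sin(x) + (-5 + 2·π^2)·sin(2·x)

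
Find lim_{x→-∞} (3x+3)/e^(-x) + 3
The quotient is an ∞/∞ indeterminate form as x → -∞.
Compare growth rates of the dominant terms (exponentials ≫ polynomials ≫ logarithms), or apply L'Hôpital's rule; the quotient → 0.
Adding the constant: 0 + 3 = 3. Limit = 3.

Final answer: 3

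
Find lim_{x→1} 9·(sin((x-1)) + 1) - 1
Direct substitution at x = 1 gives 8.

Final answer: 8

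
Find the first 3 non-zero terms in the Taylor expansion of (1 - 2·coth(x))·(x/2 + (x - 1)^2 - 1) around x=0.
2·x^2 - 7·x/2 + 3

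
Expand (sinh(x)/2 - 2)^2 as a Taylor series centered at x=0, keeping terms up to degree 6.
x^6/90 - x^5/60 + x^4/12 - x^3/3 + x^2/4 - 2·x + 4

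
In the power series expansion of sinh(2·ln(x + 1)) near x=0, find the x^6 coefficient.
Expand to order 6: sinh(2·ln(x + 1)) = -7·x^6/2 + 3·x^5 - 5·x^4/2 + 2·x^3 - x^2 + 2·x + O(x^7).
The coefficient of x^6 is -7/2.

Final answer: -7/2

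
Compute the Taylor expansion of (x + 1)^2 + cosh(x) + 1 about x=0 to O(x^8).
x^6/720 + x^4/24 + 3·x^2/2 + 2·x + 3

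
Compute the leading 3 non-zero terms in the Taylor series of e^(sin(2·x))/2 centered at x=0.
x^2 + x + 1/2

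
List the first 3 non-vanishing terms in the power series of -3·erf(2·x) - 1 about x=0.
16·x^3/√(π) - 12·x/√(π) - 1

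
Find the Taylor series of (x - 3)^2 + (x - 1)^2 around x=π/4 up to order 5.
-2·π + π^2/8 + 10 + (-8 + π)·(x - π/4) + 2·(x - π/4)^2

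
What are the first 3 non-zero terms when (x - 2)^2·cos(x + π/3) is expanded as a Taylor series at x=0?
x^2·(-1/2 + 2·√(3)) + x·(-2·√(3) - 2) + 2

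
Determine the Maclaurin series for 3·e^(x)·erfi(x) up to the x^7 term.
449·x^7/(840·√(π)) + 59·x^6/(60·√(π)) + 37·x^5/(20·√(π)) + 3·x^4/√(π) + 5·x^3/√(π) + 6·x^2/√(π) + 6·x/√(π)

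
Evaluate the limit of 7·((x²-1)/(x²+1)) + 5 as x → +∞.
Evaluate the dominant behaviour as x → +∞; each term tends to a finite value or vanishes.
Limit = 12.

Final answer: 12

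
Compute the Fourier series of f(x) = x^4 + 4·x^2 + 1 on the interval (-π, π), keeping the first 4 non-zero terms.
(32 - 8·π^2)·cos(x) + (1 + 2·π^2)·cos(2·x) + (-8·π^2/9 - 32/27)·cos(3·x) + 1 + 4·π^2/3 + π^4/5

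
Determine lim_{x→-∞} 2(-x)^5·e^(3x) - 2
The product is a 0·∞ indeterminate form at x → -∞.
Rewrite the product as 2(-x)^5 / e^(-3x) (an ∞/∞ form) and apply L'Hôpital, or use the standard hierarchy e^(3|x|) ≫ |(-x)^5| as x → -∞.
The indeterminate product → 0, so the limit = -2.

Final answer: -2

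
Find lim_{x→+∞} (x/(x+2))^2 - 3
As x → +∞: x/(x+2) = 1/(1 + 2/x) → 1, and the 2nd power of a limit-1 base also → 1; with the additive constant, 1 - 3 = -2.
Limit = -2.

Final answer: -2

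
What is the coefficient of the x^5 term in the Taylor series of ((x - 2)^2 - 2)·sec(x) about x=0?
Expand to order 5: ((x - 2)^2 - 2)·sec(x) = -5·x^5/6 + 11·x^4/12 - 2·x^3 + 2·x^2 - 4·x + 2 + O(x^6).
The coefficient of x^5 is -5/6.

Final answer: -5/6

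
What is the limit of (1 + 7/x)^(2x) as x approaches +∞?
As x → +∞: write (1 + 7/x)^(2x) = ((1 + 7/x)^x)^2 → (e^7)^2 = e^14.
Limit = e^(14).

Final answer: e^(14)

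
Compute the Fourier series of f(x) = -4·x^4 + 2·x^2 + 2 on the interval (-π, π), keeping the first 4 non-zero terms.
(-200 + 32·π^2)·cos(x) + (14 - 8·π^2)·cos(2·x) + (-88/27 + 32·π^2/9)·cos(3·x) - 4·π^4/5 + 2 + 2·π^2/3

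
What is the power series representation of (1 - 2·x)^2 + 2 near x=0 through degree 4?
4·x^2 - 4·x + 3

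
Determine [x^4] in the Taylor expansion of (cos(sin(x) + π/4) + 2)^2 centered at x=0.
Expand to order 4: (cos(sin(x) + π/4) + 2)^2 = x^4·(√(2)/2 + 2)^2·(-5/(24·(√(2)/2 + 2)^2) + 5·√(2)/(24·(√(2)/2 + 2))) + x^3·(√(2)/2 + 2)^2·(1/(2·(√(2)/2 + 2)^2) + √(2)/(3·(√(2)/2 + 2))) + x^2·(√(2)/2 + 2)^2·(-√(2)/(2·(√(2)/2 + 2)) + 1/(2·(√(2)/2 + 2)^2)) - √(2)·x·(√(2)/2 + 2) + (√(2)/2 + 2)^2 + O(x^5).
The coefficient of x^4 is (√(2)/2 + 2)^2·(-5/(24·(√(2)/2 + 2)^2) + 5·√(2)/(24·(√(2)/2 + 2))).

Final answer: (√(2)/2 + 2)^2·(-5/(24·(√(2)/2 + 2)^2) + 5·√(2)/(24·(√(2)/2 + 2)))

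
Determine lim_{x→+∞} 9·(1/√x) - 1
Evaluate the dominant behaviour as x → +∞; each term tends to a finite value or vanishes.
Limit = -1.

Final answer: -1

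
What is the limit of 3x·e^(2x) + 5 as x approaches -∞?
The product is a 0·∞ indeterminate form at x → -∞.
Rewrite the product as 3x / e^(-2x) (an ∞/∞ form) and apply L'Hôpital, or use the standard hierarchy e^(2|x|) ≫ |x| as x → -∞.
The indeterminate product → 0, so the limit = 5.

Final answer: 5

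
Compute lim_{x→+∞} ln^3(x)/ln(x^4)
This is an ∞/∞ indeterminate form as x → +∞.
Write ln(x^4) = 4·ln(x), reducing the quotient to ln^2(x)/4 → ∞.
Limit = ∞.

Final answer: ∞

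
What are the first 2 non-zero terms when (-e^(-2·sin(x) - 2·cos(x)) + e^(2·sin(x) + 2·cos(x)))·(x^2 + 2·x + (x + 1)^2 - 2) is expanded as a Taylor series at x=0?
x·(-6·e^(-2) + 2·e^(2)) - e^(2) + e^(-2)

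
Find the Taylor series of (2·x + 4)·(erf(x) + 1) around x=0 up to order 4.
-4·x^4/(3·√(π)) - 8·x^3/(3·√(π)) + 4·x^2/√(π) + x·(2 + 8/√(π)) + 4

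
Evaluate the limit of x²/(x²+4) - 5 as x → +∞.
Evaluate the dominant behaviour as x → +∞; each term tends to a finite value or vanishes.
Limit = -4.

Final answer: -4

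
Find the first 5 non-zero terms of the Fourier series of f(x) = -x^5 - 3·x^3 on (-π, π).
(-204 - 2·π^4 + 34·π^2)·sin(x) + (-2·π^2 + 3 + π^4)·sin(2·x) + (-2·π^4/3 - 14·π^2/27 + 28/81)·sin(3·x) + (-21/64 + 7·π^2/8 + π^4/2)·sin(4·x) + (-2·π^4/5 - 22·π^2/25 + 132/625)·sin(5·x)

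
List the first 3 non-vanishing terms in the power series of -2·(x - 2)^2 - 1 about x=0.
-2·x^2 + 8·x - 9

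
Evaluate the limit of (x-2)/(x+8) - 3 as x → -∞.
Evaluate the dominant behaviour as x → -∞; each term tends to a finite value or vanishes.
Limit = -2.

Final answer: -2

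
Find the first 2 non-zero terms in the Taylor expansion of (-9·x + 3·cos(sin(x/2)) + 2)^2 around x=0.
25 - 90·x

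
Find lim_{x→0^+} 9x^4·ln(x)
This is a 0·∞ indeterminate form at x → 0⁺.
Rewrite the product as 9·ln(x) / x^(-4) and apply L'Hôpital, or use the standard hierarchy x^(-4) ≫ |ln x| as x → 0⁺.
The indeterminate product → 0, so the limit = 0.

Final answer: 0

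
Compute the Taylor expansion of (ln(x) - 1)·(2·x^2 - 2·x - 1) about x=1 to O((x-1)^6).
1 - 3·(x - 1) + (x - 1)^2/2 + 2·(x - 1)^3/3 - (x - 1)^4/12 - (x - 1)^5/30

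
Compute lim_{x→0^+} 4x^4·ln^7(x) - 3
The product is a 0·∞ indeterminate form at x → 0⁺.
Rewrite the product as 4·ln^7(x) / x^(-4) and apply L'Hôpital, or use the standard hierarchy x^(-4) ≫ |ln x|^7 as x → 0⁺.
The indeterminate product → 0, so the limit = -3.

Final answer: -3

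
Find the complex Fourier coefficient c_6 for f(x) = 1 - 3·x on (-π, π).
Compute the real Fourier coefficients first: a_6 = 0, b_6 = 1.
Then c_6 = (a_6 − i·b_6)/2 = -i/2.

Final answer: -i/2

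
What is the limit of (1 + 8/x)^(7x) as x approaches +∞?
As x → +∞: write (1 + 8/x)^(7x) = ((1 + 8/x)^x)^7 → (e^8)^7 = e^56.
Limit = e^(56).

Final answer: e^(56)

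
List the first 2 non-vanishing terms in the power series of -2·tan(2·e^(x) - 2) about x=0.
-2·x^2 - 4·x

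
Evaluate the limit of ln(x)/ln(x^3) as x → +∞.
This is an ∞/∞ indeterminate form as x → +∞.
Write ln(x^3) = 3·ln(x), reducing the quotient to 1/3.
Limit = 1/3.

Final answer: 1/3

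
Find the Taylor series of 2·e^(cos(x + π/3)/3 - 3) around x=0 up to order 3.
17·√(3)·x^3·e^(-17/6)/216 - x^2·e^(-17/6)/12 - √(3)·x·e^(-17/6)/3 + 2·e^(-17/6)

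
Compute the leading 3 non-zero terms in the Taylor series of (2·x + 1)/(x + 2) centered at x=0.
-3·x^2/8 + 3·x/4 + 1/2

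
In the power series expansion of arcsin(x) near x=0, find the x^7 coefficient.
Expand to order 7: arcsin(x) = 5·x^7/112 + 3·x^5/40 + x^3/6 + x + O(x^8).
The coefficient of x^7 is 5/112.

Final answer: 5/112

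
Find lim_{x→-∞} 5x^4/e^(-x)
This is an ∞/∞ indeterminate form as x → -∞.
Compare growth rates of the dominant terms (exponentials ≫ polynomials ≫ logarithms), or apply L'Hôpital's rule; the quotient → 0.
Limit = 0.

Final answer: 0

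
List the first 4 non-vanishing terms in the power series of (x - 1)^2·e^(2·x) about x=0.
4·x^5/15 - 2·x^3/3 - x^2 + 1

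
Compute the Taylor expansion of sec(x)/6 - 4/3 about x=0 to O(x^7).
61·x^6/4320 + 5·x^4/144 + x^2/12 - 7/6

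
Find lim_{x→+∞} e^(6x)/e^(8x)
This is an ∞/∞ indeterminate form as x → +∞.
Rewrite e^(6x)/e^(8x) = e^((6−8)x) = e^(-2x); the exponent coefficient is -2 < 0 so e^(-2x) → 0.
Limit = 0.

Final answer: 0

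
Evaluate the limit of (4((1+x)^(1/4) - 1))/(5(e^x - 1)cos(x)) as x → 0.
Both numerator and denominator → 0 as x → 0; this is a 0/0 indeterminate form.
Expand each to leading order near x = 0: numerator ~ x, denominator ~ 5·x.
The limit of the ratio is 1/5.

Final answer: 1/5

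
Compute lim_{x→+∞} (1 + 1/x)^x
As x → +∞: this is the defining limit (1 + 1/x)^x → e^1.
Limit = e.

Final answer: e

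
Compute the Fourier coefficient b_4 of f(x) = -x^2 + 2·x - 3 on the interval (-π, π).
b_4 = (1/π) ∫_{-π}^{π} f(x)·sin(4x) dx.
Evaluate the integral (use parity and integration by parts as needed): b_4 = -1.

Final answer: -1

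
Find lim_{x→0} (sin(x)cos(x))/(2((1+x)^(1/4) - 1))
Both numerator and denominator → 0 as x → 0; this is a 0/0 indeterminate form.
Expand each to leading order near x = 0: numerator ~ x, denominator ~ x/2.
The limit of the ratio is 2.

Final answer: 2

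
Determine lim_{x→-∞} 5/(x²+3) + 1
Evaluate the dominant behaviour as x → -∞; each term tends to a finite value or vanishes.
Limit = 1.

Final answer: 1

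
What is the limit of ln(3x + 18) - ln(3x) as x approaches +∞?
This is an ∞ − ∞ indeterminate form.
Combine the logarithms: ln(3x+18) − ln(3x) = ln((3x+18)/(3x)) = ln(1 + 18/(3x)) → ln(1) = 0.
Limit = 0.

Final answer: 0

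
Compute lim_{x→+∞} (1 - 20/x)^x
As x → +∞: this is the defining limit (1 - 20/x)^x → e^(-20).
Limit = e^(-20).

Final answer: e^(-20)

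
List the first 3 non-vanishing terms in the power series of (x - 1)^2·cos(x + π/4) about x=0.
5·√(2)·x^2/4 - 3·√(2)·x/2 + √(2)/2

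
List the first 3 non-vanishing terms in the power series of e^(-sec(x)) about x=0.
-x^4·e^(-1)/12 - x^2·e^(-1)/2 + e^(-1)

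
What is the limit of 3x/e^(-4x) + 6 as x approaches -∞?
The quotient is an ∞/∞ indeterminate form as x → -∞.
Compare growth rates of the dominant terms (exponentials ≫ polynomials ≫ logarithms), or apply L'Hôpital's rule; the quotient → 0.
Adding the constant: 0 + 6 = 6. Limit = 6.

Final answer: 6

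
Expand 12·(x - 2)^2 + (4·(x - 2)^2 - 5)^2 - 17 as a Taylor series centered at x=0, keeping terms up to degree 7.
16·x^4 - 128·x^3 + 356·x^2 - 400·x + 152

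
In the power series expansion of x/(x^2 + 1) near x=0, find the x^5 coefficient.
Expand to order 5: x/(x^2 + 1) = x^5 - x^3 + x + O(x^6).
The coefficient of x^5 is 1.

Final answer: 1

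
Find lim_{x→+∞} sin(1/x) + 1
Evaluate the dominant behaviour as x → +∞; each term tends to a finite value or vanishes.
Limit = 1.

Final answer: 1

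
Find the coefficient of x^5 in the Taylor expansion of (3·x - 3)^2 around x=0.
Expand to order 5: (3·x - 3)^2 = 9·x^2 - 18·x + 9 + O(x^6).
The coefficient of x^5 is 0.

Final answer: 0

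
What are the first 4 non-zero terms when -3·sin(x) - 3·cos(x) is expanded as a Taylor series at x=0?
x^3/2 + 3·x^2/2 - 3·x - 3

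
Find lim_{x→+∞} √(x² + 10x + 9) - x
This is an ∞ − ∞ indeterminate form.
Multiply and divide by the conjugate √(x²+10x + 9) + x; the x² terms cancel, leaving (10x + 9)/(√(x²+10x + 9)+x) → 10/2 = 5.
Limit = 5.

Final answer: 5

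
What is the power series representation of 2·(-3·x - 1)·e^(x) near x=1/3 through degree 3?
-4·e^(1/3) - 10·e^(1/3)·(x - 1/3) - 8·e^(1/3)·(x - 1/3)^2 - 11·e^(1/3)·(x - 1/3)^3/3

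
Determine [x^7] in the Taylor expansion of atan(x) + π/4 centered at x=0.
Expand to order 7: atan(x) + π/4 = -x^7/7 + x^5/5 - x^3/3 + x + π/4 + O(x^8).
The coefficient of x^7 is -1/7.

Final answer: -1/7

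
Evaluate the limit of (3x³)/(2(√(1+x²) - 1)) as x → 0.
Both numerator and denominator → 0 as x → 0; this is a 0/0 indeterminate form.
Expand each to leading order near x = 0: numerator ~ 3·x^3, denominator ~ x^2.
The limit of the ratio is 0.

Final answer: 0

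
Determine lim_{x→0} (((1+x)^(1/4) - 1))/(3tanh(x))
Both numerator and denominator → 0 as x → 0; this is a 0/0 indeterminate form.
Expand each to leading order near x = 0: numerator ~ x/4, denominator ~ 3·x.
The limit of the ratio is 1/12.

Final answer: 1/12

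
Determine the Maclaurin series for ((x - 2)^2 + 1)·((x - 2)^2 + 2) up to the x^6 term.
x^4 - 8·x^3 + 27·x^2 - 44·x + 30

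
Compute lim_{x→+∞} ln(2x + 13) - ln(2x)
This is an ∞ − ∞ indeterminate form.
Combine the logarithms: ln(2x+13) − ln(2x) = ln((2x+13)/(2x)) = ln(1 + 13/(2x)) → ln(1) = 0.
Limit = 0.

Final answer: 0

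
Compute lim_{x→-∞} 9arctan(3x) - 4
Evaluate the dominant behaviour as x → -∞; each term tends to a finite value or vanishes.
Limit = -9·π/2 - 4.

Final answer: -9·π/2 - 4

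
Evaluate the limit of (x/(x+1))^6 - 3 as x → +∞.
As x → +∞: x/(x+1) = 1/(1 + 1/x) → 1, and the 6th power of a limit-1 base also → 1; with the additive constant, 1 - 3 = -2.
Limit = -2.

Final answer: -2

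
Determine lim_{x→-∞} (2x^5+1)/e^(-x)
This is an ∞/∞ indeterminate form as x → -∞.
Compare growth rates of the dominant terms (exponentials ≫ polynomials ≫ logarithms), or apply L'Hôpital's rule; the quotient → 0.
Limit = 0.

Final answer: 0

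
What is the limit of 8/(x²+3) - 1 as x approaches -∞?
Evaluate the dominant behaviour as x → -∞; each term tends to a finite value or vanishes.
Limit = -1.

Final answer: -1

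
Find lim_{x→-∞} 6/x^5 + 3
Evaluate the dominant behaviour as x → -∞; each term tends to a finite value or vanishes.
Limit = 3.

Final answer: 3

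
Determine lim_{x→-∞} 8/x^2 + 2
Evaluate the dominant behaviour as x → -∞; each term tends to a finite value or vanishes.
Limit = 2.

Final answer: 2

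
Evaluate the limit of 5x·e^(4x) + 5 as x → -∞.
The product is a 0·∞ indeterminate form at x → -∞.
Rewrite the product as 5x / e^(-4x) (an ∞/∞ form) and apply L'Hôpital, or use the standard hierarchy e^(4|x|) ≫ |x| as x → -∞.
The indeterminate product → 0, so the limit = 5.

Final answer: 5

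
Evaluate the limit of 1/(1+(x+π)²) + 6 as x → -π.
Direct substitution at x = -π gives 7.

Final answer: 7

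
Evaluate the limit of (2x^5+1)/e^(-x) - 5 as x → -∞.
The quotient is an ∞/∞ indeterminate form as x → -∞.
Compare growth rates of the dominant terms (exponentials ≫ polynomials ≫ logarithms), or apply L'Hôpital's rule; the quotient → 0.
Adding the constant: 0 - 5 = -5. Limit = -5.

Final answer: -5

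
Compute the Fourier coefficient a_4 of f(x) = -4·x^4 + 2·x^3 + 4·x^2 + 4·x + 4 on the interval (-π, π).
a_4 = (1/π) ∫_{-π}^{π} f(x)·cos(4x) dx.
Evaluate the integral (use parity and integration by parts as needed): a_4 = 7/4 - 2·π^2.

Final answer: 7/4 - 2·π^2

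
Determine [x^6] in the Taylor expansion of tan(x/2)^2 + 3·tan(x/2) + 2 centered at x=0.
Expand to order 6: tan(x/2)^2 + 3·tan(x/2) + 2 = 17·x^6/2880 + x^5/80 + x^4/24 + x^3/8 + x^2/4 + 3·x/2 + 2 + O(x^7).
The coefficient of x^6 is 17/2880.

Final answer: 17/2880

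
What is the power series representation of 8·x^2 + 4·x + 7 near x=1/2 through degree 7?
11 + 12·(x - 1/2) + 8·(x - 1/2)^2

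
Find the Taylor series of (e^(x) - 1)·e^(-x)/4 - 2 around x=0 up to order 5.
x^5/480 - x^4/96 + x^3/24 - x^2/8 + x/4 - 2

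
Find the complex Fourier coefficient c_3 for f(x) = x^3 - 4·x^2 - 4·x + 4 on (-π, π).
Compute the real Fourier coefficients first: a_3 = 16/9, b_3 = -28/9 + 2·π^2/3.
Then c_3 = (a_3 − i·b_3)/2 = 8/9 - i·π^2/3 + 14·i/9.

Final answer: 8/9 - i·π^2/3 + 14·i/9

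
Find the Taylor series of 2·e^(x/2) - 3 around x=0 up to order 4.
x^4/192 + x^3/24 + x^2/4 + x - 1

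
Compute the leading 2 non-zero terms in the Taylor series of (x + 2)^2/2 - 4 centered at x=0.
2·x - 2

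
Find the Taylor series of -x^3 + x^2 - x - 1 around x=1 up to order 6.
-2 - 2·(x - 1) - 2·(x - 1)^2 - (x - 1)^3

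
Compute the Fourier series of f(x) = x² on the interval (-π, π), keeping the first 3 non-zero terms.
-4·cos(x) + cos(2·x) + π^2/3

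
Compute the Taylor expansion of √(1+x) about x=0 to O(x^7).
-21·x^6/1024 + 7·x^5/256 - 5·x^4/128 + x^3/16 - x^2/8 + x/2 + 1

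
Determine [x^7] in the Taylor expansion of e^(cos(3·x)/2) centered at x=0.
Expand to order 7: e^(cos(3·x)/2) = -3969·x^6·e^(1/2)/640 + 135·x^4·e^(1/2)/32 - 9·x^2·e^(1/2)/4 + e^(1/2) + O(x^8).
The coefficient of x^7 is 0.

Final answer: 0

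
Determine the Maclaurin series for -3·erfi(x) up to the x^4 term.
-2·x^3/√(π) - 6·x/√(π)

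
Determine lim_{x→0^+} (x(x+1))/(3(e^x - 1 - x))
Both numerator and denominator → 0 as x → 0^+; this is a 0/0 indeterminate form.
Expand each to leading order near x = 0: numerator ~ x, denominator ~ 3·x^2/2.
The limit of the ratio is ∞.

Final answer: ∞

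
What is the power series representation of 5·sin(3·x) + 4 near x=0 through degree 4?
-45·x^3/2 + 15·x + 4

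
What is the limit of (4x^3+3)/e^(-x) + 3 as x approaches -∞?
The quotient is an ∞/∞ indeterminate form as x → -∞.
Compare growth rates of the dominant terms (exponentials ≫ polynomials ≫ logarithms), or apply L'Hôpital's rule; the quotient → 0.
Adding the constant: 0 + 3 = 3. Limit = 3.

Final answer: 3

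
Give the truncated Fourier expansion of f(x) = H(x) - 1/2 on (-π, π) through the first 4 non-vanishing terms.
2·sin(x)/π + 2·sin(3·x)/(3·π) + 2·sin(5·x)/(5·π) + 2·sin(7·x)/(7·π)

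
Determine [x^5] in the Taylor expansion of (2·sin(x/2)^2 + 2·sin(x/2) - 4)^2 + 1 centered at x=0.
Expand to order 5: (2·sin(x/2)^2 + 2·sin(x/2) - 4)^2 + 1 = -31·x^5/240 + x^4/2 + 4·x^3/3 - 3·x^2 - 8·x + 17 + O(x^6).
The coefficient of x^5 is -31/240.

Final answer: -31/240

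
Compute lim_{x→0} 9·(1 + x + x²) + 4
Direct substitution at x = 0 gives 13.

Final answer: 13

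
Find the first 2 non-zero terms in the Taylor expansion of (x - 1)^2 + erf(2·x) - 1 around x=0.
x^2 + x·(-2 + 4/√(π))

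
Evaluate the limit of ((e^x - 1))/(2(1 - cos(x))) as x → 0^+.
Both numerator and denominator → 0 as x → 0^+; this is a 0/0 indeterminate form.
Expand each to leading order near x = 0: numerator ~ x, denominator ~ x^2.
The limit of the ratio is ∞.

Final answer: ∞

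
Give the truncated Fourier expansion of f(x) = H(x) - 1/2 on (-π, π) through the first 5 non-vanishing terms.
2·sin(x)/π + 2·sin(3·x)/(3·π) + 2·sin(5·x)/(5·π) + 2·sin(7·x)/(7·π) + 2·sin(9·x)/(9·π)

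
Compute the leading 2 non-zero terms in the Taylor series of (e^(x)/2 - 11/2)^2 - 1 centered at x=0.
24 - 5·x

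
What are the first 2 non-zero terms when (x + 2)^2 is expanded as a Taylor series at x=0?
4·x + 4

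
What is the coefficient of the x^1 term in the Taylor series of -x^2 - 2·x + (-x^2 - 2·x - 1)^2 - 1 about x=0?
Expand to order 1: -x^2 - 2·x + (-x^2 - 2·x - 1)^2 - 1 = 2·x + O(x^2).
The coefficient of x^1 is 2.

Final answer: 2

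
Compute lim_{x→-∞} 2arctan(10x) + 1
Evaluate the dominant behaviour as x → -∞; each term tends to a finite value or vanishes.
Limit = 1 - π.

Final answer: 1 - π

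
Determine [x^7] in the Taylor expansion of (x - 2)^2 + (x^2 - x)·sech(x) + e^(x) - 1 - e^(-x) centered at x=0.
Expand to order 7: (x - 2)^2 + (x^2 - x)·sech(x) + e^(x) - 1 - e^(-x) = 143·x^7/1680 + 5·x^6/24 - 23·x^5/120 - x^4/2 + 5·x^3/6 + 2·x^2 - 3·x + 3 + O(x^8).
The coefficient of x^7 is 143/1680.

Final answer: 143/1680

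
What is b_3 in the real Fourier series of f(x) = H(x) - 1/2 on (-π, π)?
b_3 = (1/π) ∫_{-π}^{π} f(x)·sin(3x) dx.
Evaluate the integral (use parity and integration by parts as needed): b_3 = 2/(3·π).

Final answer: 2/(3·π)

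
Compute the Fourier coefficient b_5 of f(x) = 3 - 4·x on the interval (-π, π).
b_5 = (1/π) ∫_{-π}^{π} f(x)·sin(5x) dx.
Evaluate the integral (use parity and integration by parts as needed): b_5 = -8/5.

Final answer: -8/5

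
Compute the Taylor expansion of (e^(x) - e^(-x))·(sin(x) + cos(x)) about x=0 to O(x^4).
-2·x^3/3 + 2·x^2 + 2·x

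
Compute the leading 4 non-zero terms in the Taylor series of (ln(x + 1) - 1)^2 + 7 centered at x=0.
-5·x^3/3 + 2·x^2 - 2·x + 8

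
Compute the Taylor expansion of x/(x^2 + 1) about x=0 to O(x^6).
x^5 - x^3 + x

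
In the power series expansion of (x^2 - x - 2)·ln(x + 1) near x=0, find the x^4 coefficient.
Expand to order 4: (x^2 - x - 2)·ln(x + 1) = -x^4/3 + 5·x^3/6 - 2·x + O(x^5).
The coefficient of x^4 is -1/3.

Final answer: -1/3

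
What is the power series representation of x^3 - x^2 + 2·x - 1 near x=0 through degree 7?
x^3 - x^2 + 2·x - 1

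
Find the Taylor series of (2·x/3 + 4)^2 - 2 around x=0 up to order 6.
4·x^2/9 + 16·x/3 + 14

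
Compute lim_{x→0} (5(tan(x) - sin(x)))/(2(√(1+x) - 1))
Both numerator and denominator → 0 as x → 0; this is a 0/0 indeterminate form.
Expand each to leading order near x = 0: numerator ~ 5·x^3/2, denominator ~ x.
The limit of the ratio is 0.

Final answer: 0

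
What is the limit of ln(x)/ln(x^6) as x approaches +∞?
This is an ∞/∞ indeterminate form as x → +∞.
Write ln(x^6) = 6·ln(x), reducing the quotient to 1/6.
Limit = 1/6.

Final answer: 1/6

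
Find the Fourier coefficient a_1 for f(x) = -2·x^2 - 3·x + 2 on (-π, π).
a_1 = (1/π) ∫_{-π}^{π} f(x)·cos(1x) dx.
Evaluate the integral (use parity and integration by parts as needed): a_1 = 8.

Final answer: 8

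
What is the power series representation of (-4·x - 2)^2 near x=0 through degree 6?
16·x^2 + 16·x + 4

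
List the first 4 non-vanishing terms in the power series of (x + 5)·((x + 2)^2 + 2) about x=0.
x^3 + 9·x^2 + 26·x + 30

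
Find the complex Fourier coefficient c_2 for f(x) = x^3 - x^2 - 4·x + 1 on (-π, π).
Compute the real Fourier coefficients first: a_2 = -1, b_2 = 11/2 - π^2.
Then c_2 = (a_2 − i·b_2)/2 = -1/2 - 11·i/4 + i·π^2/2.

Final answer: -1/2 - 11·i/4 + i·π^2/2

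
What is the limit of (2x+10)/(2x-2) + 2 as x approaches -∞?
Evaluate the dominant behaviour as x → -∞; each term tends to a finite value or vanishes.
Limit = 3.

Final answer: 3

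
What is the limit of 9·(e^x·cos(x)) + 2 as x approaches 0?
Direct substitution at x = 0 gives 11.

Final answer: 11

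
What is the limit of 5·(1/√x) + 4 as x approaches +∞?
Evaluate the dominant behaviour as x → +∞; each term tends to a finite value or vanishes.
Limit = 4.

Final answer: 4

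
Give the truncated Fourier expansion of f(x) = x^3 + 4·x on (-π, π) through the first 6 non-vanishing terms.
(-4 + 2·π^2)·sin(x) + (-π^2 - 5/2)·sin(2·x) + (20/9 + 2·π^2/3)·sin(3·x) + (-π^2/2 - 29/16)·sin(4·x) + (188/125 + 2·π^2/5)·sin(5·x) + (-π^2/3 - 23/18)·sin(6·x)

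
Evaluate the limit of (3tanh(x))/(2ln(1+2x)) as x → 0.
Both numerator and denominator → 0 as x → 0; this is a 0/0 indeterminate form.
Expand each to leading order near x = 0: numerator ~ 3·x, denominator ~ 4·x.
The limit of the ratio is 3/4.

Final answer: 3/4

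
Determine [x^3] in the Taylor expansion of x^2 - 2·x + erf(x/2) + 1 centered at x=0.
Expand to order 3: x^2 - 2·x + erf(x/2) + 1 = -x^3/(12·√(π)) + x^2 + x·(-2 + 1/√(π)) + 1 + O(x^4).
The coefficient of x^3 is -1/(12·√(π)).

Final answer: -1/(12·√(π))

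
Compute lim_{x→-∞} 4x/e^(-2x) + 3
The quotient is an ∞/∞ indeterminate form as x → -∞.
Compare growth rates of the dominant terms (exponentials ≫ polynomials ≫ logarithms), or apply L'Hôpital's rule; the quotient → 0.
Adding the constant: 0 + 3 = 3. Limit = 3.

Final answer: 3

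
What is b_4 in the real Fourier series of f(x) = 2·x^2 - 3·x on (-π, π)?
b_4 = (1/π) ∫_{-π}^{π} f(x)·sin(4x) dx.
Evaluate the integral (use parity and integration by parts as needed): b_4 = 3/2.

Final answer: 3/2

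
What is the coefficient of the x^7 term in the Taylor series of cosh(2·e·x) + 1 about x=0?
Expand to order 7: cosh(2·e·x) + 1 = 4·x^6·e^(6)/45 + 2·x^4·e^(4)/3 + 2·x^2·e^(2) + 2 + O(x^8).
The coefficient of x^7 is 0.

Final answer: 0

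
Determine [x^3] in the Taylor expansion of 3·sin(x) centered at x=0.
Expand to order 3: 3·sin(x) = -x^3/2 + 3·x + O(x^4).
The coefficient of x^3 is -1/2.

Final answer: -1/2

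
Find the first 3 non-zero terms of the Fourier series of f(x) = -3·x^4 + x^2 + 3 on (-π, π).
(-148 + 24·π^2)·cos(x) + (10 - 6·π^2)·cos(2·x) - 3·π^4/5 + 3 + π^2/3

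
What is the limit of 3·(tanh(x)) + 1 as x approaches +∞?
Evaluate the dominant behaviour as x → +∞; each term tends to a finite value or vanishes.
Limit = 4.

Final answer: 4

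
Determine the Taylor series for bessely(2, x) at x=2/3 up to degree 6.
bessely(2, 2/3) + (bessely(1, 2/3)/2 - bessely(3, 2/3)/2)·(x - 2/3) + (bessely(4, 2/3)/8 + bessely(0, 2/3)/8 - bessely(2, 2/3)/4)·(x - 2/3)^2 + (bessely(3, 2/3)/16 - bessely(1, 2/3)/12 - bessely(5, 2/3)/48)·(x - 2/3)^3 + (bessely(6, 2/3)/384 + 7·bessely(2, 2/3)/384 - bessely(0, 2/3)/96 - bessely(4, 2/3)/96)·(x - 2/3)^4 + (bessely(5, 2/3)/768 + bessely(1, 2/3)/256 - 11·bessely(3, 2/3)/3840 - bessely(7, 2/3)/3840)·(x - 2/3)^5 + (bessely(8, 2/3)/46080 + bessely(4, 2/3)/2880 + bessely(0, 2/3)/3072 - 13·bessely(2, 2/3)/23040 - bessely(6, 2/3)/7680)·(x - 2/3)^6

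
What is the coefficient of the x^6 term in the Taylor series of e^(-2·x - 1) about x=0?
Expand to order 6: e^(-2·x - 1) = 4·x^6·e^(-1)/45 - 4·x^5·e^(-1)/15 + 2·x^4·e^(-1)/3 - 4·x^3·e^(-1)/3 + 2·x^2·e^(-1) - 2·x·e^(-1) + e^(-1) + O(x^7).
The coefficient of x^6 is 4·e^(-1)/45.

Final answer: 4·e^(-1)/45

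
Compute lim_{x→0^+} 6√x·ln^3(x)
This is a 0·∞ indeterminate form at x → 0⁺.
Rewrite the product as 6·ln^3(x) / x^(-1/2) and apply L'Hôpital, or use the standard hierarchy x^(-1/2) ≫ |ln x|^3 as x → 0⁺.
The indeterminate product → 0, so the limit = 0.

Final answer: 0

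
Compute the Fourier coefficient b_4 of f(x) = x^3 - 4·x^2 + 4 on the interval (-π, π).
b_4 = (1/π) ∫_{-π}^{π} f(x)·sin(4x) dx.
Evaluate the integral (use parity and integration by parts as needed): b_4 = 3/16 - π^2/2.

Final answer: 3/16 - π^2/2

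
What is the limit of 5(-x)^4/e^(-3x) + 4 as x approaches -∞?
The quotient is an ∞/∞ indeterminate form as x → -∞.
Compare growth rates of the dominant terms (exponentials ≫ polynomials ≫ logarithms), or apply L'Hôpital's rule; the quotient → 0.
Adding the constant: 0 + 4 = 4. Limit = 4.

Final answer: 4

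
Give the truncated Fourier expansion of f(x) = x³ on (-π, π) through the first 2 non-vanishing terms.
(-12 + 2·π^2)·sin(x) + (3/2 - π^2)·sin(2·x)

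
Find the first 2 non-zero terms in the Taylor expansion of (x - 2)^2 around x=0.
4 - 4·x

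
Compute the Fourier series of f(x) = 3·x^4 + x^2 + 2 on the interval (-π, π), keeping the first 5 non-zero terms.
(140 - 24·π^2)·cos(x) + (-8 + 6·π^2)·cos(2·x) + (4/3 - 8·π^2/3)·cos(3·x) + (-5/16 + 3·π^2/2)·cos(4·x) + 2 + π^2/3 + 3·π^4/5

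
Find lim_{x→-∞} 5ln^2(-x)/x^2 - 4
The quotient is an ∞/∞ indeterminate form as x → -∞.
Compare growth rates of the dominant terms (exponentials ≫ polynomials ≫ logarithms), or apply L'Hôpital's rule; the quotient → 0.
Adding the constant: 0 - 4 = -4. Limit = -4.

Final answer: -4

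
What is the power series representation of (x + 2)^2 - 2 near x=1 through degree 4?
7 + 6·(x - 1) + (x - 1)^2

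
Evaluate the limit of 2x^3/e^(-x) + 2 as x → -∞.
The quotient is an ∞/∞ indeterminate form as x → -∞.
Compare growth rates of the dominant terms (exponentials ≫ polynomials ≫ logarithms), or apply L'Hôpital's rule; the quotient → 0.
Adding the constant: 0 + 2 = 2. Limit = 2.

Final answer: 2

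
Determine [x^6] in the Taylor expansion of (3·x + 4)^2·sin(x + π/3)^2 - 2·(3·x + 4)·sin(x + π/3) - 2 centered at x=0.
Expand to order 6: (3·x + 4)^2·sin(x + π/3)^2 - 2·(3·x + 4)·sin(x + π/3) - 2 = x^6·(403/360 + 289·√(3)/180) + x^5·(119/30 - 247·√(3)/120) + x^4·(-49·√(3)/6 - 4/3) + x^3·(-34/3 + 2·√(3)/3) + x^2·(-17/4 + 14·√(3)) + x·(5·√(3) + 14) - 4·√(3) + 10 + O(x^7).
The coefficient of x^6 is 403/360 + 289·√(3)/180.

Final answer: 403/360 + 289·√(3)/180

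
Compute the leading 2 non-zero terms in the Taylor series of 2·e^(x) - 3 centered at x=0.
2·x - 1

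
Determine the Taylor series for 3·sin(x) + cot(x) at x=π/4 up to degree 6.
1 + 3·√(2)/2 + (-2 + 3·√(2)/2)·(x - π/4) + (2 - 3·√(2)/4)·(x - π/4)^2 + (-8/3 - √(2)/4)·(x - π/4)^3 + (√(2)/16 + 10/3)·(x - π/4)^4 + (-64/15 + √(2)/80)·(x - π/4)^5 + (244/45 - √(2)/480)·(x - π/4)^6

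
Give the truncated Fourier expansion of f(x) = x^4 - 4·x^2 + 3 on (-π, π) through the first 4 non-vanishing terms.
(64 - 8·π^2)·cos(x) + (-7 + 2·π^2)·cos(2·x) + (64/27 - 8·π^2/9)·cos(3·x) - 4·π^2/3 + 3 + π^4/5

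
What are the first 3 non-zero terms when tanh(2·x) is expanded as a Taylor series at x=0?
64·x^5/15 - 8·x^3/3 + 2·x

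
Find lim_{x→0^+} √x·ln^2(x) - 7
The product is a 0·∞ indeterminate form at x → 0⁺.
Rewrite the product as ln^2(x) / x^(-1/2) and apply L'Hôpital, or use the standard hierarchy x^(-1/2) ≫ |ln x|^2 as x → 0⁺.
The indeterminate product → 0, so the limit = -7.

Final answer: -7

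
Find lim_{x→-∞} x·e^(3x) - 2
The product is a 0·∞ indeterminate form at x → -∞.
Rewrite the product as x / e^(-3x) (an ∞/∞ form) and apply L'Hôpital, or use the standard hierarchy e^(3|x|) ≫ |x| as x → -∞.
The indeterminate product → 0, so the limit = -2.

Final answer: -2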